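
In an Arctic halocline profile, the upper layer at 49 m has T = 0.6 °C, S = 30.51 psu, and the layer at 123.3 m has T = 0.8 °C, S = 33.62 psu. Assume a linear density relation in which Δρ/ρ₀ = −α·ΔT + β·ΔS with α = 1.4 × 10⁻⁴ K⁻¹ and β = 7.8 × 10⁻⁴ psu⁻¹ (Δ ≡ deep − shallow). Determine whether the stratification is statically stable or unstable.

stable

ΔT = 0.8 − 0.6 = +0.2 K and ΔS = 33.62 − 30.51 = +3.11 psu (deep − shallow).
−αΔT = -2.80 × 10⁻⁵; βΔS = 2.4258 × 10⁻³; sum Δρ/ρ₀ = 2.3978 × 10⁻³.
Δρ/ρ₀ > 0, so Δρ > 0: deeper water is denser → statically stable.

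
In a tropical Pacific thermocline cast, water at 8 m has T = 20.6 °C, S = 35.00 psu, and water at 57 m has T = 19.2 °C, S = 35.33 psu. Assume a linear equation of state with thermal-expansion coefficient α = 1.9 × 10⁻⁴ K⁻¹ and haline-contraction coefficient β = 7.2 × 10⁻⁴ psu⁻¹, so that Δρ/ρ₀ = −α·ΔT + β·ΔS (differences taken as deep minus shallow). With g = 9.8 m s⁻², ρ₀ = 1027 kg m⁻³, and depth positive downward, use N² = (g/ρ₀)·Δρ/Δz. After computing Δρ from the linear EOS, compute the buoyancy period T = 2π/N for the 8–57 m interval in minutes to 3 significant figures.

ΔT = -1.4 K, ΔS = +0.33 psu (deep − shallow).
Δρ/ρ₀ = −αΔT + βΔS = 2.66 × 10⁻⁴ + 2.376 × 10⁻⁴ = 5.036 × 10⁻⁴, so Δρ ≈ 0.5172 kg m⁻³.
N² = (g/ρ₀)·Δρ/Δz = g·(Δρ/ρ₀)/Δz = 9.8 × 5.036 × 10⁻⁴ / 49 = 1.0072 × 10⁻⁴ s⁻².
N = √(1.0072 × 10⁻⁴) = 0.010036 rad s⁻¹ → T = 2π/N = 626.06 s = 10.434 min ≈ 10.4 min.

10.4 min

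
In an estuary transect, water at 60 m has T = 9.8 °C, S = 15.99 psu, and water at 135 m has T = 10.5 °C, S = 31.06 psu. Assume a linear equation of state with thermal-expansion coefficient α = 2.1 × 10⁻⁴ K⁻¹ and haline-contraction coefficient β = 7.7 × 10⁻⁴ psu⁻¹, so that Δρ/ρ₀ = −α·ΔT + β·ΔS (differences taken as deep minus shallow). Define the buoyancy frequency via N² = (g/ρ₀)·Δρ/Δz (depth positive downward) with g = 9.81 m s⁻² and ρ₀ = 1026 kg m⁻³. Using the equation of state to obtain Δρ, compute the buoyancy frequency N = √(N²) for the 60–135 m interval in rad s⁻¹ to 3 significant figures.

0.0387 rad s⁻¹

ΔT = +0.7 K, ΔS = +15.07 psu (deep − shallow).
Δρ/ρ₀ = −αΔT + βΔS = -1.47 × 10⁻⁴ + 0.0116039 = 0.0114569, so Δρ ≈ 11.75 kg m⁻³.
N² = (g/ρ₀)·Δρ/Δz = g·(Δρ/ρ₀)/Δz = 9.81 × 0.0114569 / 75 = 1.4986 × 10⁻³ s⁻².
N = √(1.4986 × 10⁻³) = 0.038712 rad s⁻¹ ≈ 0.0387 rad s⁻¹.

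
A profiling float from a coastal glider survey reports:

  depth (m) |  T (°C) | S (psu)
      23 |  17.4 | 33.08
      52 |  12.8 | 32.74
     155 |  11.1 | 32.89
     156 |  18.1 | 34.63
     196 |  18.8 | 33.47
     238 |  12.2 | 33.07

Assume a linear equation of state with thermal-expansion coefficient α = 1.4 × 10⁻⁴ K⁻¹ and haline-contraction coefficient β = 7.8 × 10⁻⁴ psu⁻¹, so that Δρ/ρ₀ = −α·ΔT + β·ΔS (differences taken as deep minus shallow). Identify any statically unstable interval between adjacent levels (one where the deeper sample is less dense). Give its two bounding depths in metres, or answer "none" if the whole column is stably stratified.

156–196 m

Evaluate Δρ/ρ₀ = −αΔT + βΔS across each adjacent pair:
  23–52 m: −αΔT+βΔS = −(1.4 × 10⁻⁴)(-4.6)+(7.8 × 10⁻⁴)(-0.34) = 3.8 × 10⁻⁴ → stable
  52–155 m: −αΔT+βΔS = −(1.4 × 10⁻⁴)(-1.7)+(7.8 × 10⁻⁴)(+0.15) = 3.5 × 10⁻⁴ → stable
  155–156 m: −αΔT+βΔS = −(1.4 × 10⁻⁴)(+7.0)+(7.8 × 10⁻⁴)(+1.74) = 3.8 × 10⁻⁴ → stable
  156–196 m: −αΔT+βΔS = −(1.4 × 10⁻⁴)(+0.7)+(7.8 × 10⁻⁴)(-1.16) = -1.0 × 10⁻³ → UNSTABLE
  196–238 m: −αΔT+βΔS = −(1.4 × 10⁻⁴)(-6.6)+(7.8 × 10⁻⁴)(-0.40) = 6.1 × 10⁻⁴ → stable
The 156–196 m interval has Δρ < 0: lighter water underlies denser water.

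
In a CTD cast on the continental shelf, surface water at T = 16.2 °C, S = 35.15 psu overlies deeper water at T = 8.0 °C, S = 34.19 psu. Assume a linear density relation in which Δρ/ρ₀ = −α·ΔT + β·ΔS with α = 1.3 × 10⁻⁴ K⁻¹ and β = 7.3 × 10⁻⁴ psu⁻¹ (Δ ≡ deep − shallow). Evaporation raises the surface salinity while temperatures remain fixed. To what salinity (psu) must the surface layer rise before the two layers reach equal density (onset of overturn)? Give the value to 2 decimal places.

Neutral buoyancy requires −α(T_deep − T_surf) + β(S_deep − S_surf′) = 0.
S_surf′ = S_deep − (α/β)·ΔT = 34.19 − (1.3 × 10⁻⁴/7.3 × 10⁻⁴)·(-8.2) = 35.6503 psu.
Increase required: 35.6503 − 35.15 = 0.5003 psu.

35.65 psu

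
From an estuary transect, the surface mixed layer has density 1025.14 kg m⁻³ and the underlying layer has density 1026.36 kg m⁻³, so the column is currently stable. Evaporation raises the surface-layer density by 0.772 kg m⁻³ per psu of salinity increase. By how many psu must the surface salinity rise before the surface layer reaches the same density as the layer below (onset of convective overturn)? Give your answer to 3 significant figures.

1.58 psu

Density deficit of the surface layer: 1026.36 − 1025.14 = 1.22 kg m⁻³.
Required change = 1.22 / 0.772 = 1.58 psu.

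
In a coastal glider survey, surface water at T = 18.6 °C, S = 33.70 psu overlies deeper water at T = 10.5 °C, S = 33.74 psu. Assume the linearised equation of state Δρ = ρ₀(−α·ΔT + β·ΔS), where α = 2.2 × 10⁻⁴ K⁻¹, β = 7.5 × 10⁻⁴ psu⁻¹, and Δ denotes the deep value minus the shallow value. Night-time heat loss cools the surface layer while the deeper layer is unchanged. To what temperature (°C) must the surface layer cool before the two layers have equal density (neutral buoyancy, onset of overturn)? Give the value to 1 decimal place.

10.4 °C

Neutral buoyancy requires Δρ = 0, i.e. −α(T_deep − T_surf′) + β(S_deep − S_surf) = 0.
T_surf′ = T_deep − (β/α)·ΔS = 10.5 − (7.5 × 10⁻⁴/2.2 × 10⁻⁴)·(+0.04) = 10.364 °C.
Cooling required: 18.6 − (10.364) = 8.236 °C.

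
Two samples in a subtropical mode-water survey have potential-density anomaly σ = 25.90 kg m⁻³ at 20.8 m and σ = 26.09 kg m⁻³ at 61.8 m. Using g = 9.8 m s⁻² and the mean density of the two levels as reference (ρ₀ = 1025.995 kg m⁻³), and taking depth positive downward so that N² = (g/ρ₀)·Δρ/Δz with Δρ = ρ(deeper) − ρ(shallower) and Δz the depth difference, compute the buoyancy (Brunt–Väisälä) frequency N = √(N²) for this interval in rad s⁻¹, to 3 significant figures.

Δρ = 1026.09 − 1025.90 = 0.19 kg m⁻³ over Δz = 61.8 − 20.8 = 41 m.
N² = (9.8/1025.995) × (0.19/41) = 4.4264 × 10⁻⁵ s⁻².
N = √(4.4264 × 10⁻⁵) = 6.6531 × 10⁻³ rad s⁻¹ ≈ 6.65 × 10⁻³ rad s⁻¹.

6.65 × 10⁻³ rad s⁻¹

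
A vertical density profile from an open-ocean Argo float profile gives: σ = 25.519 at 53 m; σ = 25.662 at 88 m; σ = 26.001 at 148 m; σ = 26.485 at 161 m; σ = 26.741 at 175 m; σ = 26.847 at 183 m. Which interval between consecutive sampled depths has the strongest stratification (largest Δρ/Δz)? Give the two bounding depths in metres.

148–161 m

Compute the density gradient over each adjacent pair:
  53–88 m: Δρ/Δz = 0.143/35 = 4.1 × 10⁻³ kg m⁻⁴
  88–148 m: Δρ/Δz = 0.339/60 = 5.7 × 10⁻³ kg m⁻⁴
  148–161 m: Δρ/Δz = 0.484/13 = 0.037 kg m⁻⁴
  161–175 m: Δρ/Δz = 0.256/14 = 0.018 kg m⁻⁴
  175–183 m: Δρ/Δz = 0.106/8 = 0.013 kg m⁻⁴
The largest gradient is in the 148–161 m interval — the pycnocline.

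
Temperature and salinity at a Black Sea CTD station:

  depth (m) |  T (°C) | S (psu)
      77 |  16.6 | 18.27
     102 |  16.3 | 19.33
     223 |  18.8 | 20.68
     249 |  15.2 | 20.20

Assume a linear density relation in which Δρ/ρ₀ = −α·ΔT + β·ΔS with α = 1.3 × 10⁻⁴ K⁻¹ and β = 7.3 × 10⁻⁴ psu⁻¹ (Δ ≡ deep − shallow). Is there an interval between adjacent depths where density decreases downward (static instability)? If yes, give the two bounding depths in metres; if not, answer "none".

none

Evaluate Δρ/ρ₀ = −αΔT + βΔS across each adjacent pair:
  77–102 m: −αΔT+βΔS = −(1.3 × 10⁻⁴)(-0.3)+(7.3 × 10⁻⁴)(+1.06) = 8.1 × 10⁻⁴ → stable
  102–223 m: −αΔT+βΔS = −(1.3 × 10⁻⁴)(+2.5)+(7.3 × 10⁻⁴)(+1.35) = 6.6 × 10⁻⁴ → stable
  223–249 m: −αΔT+βΔS = −(1.3 × 10⁻⁴)(-3.6)+(7.3 × 10⁻⁴)(-0.48) = 1.2 × 10⁻⁴ → stable
Every interval has Δρ > 0: the column is stably stratified throughout.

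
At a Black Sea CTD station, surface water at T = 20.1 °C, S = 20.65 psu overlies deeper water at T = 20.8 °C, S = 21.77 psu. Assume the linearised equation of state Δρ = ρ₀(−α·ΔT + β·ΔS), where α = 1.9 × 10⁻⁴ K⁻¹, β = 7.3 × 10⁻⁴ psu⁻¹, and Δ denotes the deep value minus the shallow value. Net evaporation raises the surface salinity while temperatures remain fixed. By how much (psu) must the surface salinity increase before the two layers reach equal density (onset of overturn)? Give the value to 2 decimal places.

0.94 psu

Neutral buoyancy requires −α(T_deep − T_surf) + β(S_deep − S_surf′) = 0.
S_surf′ = S_deep − (α/β)·ΔT = 21.77 − (1.9 × 10⁻⁴/7.3 × 10⁻⁴)·(+0.7) = 21.5878 psu.
Increase required: 21.5878 − 20.65 = 0.9378 psu.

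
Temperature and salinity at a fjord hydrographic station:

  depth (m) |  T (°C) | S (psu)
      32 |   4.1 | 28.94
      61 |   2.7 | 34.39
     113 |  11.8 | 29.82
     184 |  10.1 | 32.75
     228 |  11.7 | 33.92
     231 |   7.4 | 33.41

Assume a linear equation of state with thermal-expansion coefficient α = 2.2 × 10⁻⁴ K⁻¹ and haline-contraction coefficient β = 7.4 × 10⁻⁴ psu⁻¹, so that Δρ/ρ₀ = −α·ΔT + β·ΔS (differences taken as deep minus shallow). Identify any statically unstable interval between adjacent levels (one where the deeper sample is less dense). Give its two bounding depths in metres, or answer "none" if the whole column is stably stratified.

Evaluate Δρ/ρ₀ = −αΔT + βΔS across each adjacent pair:
  32–61 m: −αΔT+βΔS = −(2.2 × 10⁻⁴)(-1.4)+(7.4 × 10⁻⁴)(+5.45) = 4.3 × 10⁻³ → stable
  61–113 m: −αΔT+βΔS = −(2.2 × 10⁻⁴)(+9.1)+(7.4 × 10⁻⁴)(-4.57) = -5.4 × 10⁻³ → UNSTABLE
  113–184 m: −αΔT+βΔS = −(2.2 × 10⁻⁴)(-1.7)+(7.4 × 10⁻⁴)(+2.93) = 2.5 × 10⁻³ → stable
  184–228 m: −αΔT+βΔS = −(2.2 × 10⁻⁴)(+1.6)+(7.4 × 10⁻⁴)(+1.17) = 5.1 × 10⁻⁴ → stable
  228–231 m: −αΔT+βΔS = −(2.2 × 10⁻⁴)(-4.3)+(7.4 × 10⁻⁴)(-0.51) = 5.7 × 10⁻⁴ → stable
The 61–113 m interval has Δρ < 0: lighter water underlies denser water.

61–113 m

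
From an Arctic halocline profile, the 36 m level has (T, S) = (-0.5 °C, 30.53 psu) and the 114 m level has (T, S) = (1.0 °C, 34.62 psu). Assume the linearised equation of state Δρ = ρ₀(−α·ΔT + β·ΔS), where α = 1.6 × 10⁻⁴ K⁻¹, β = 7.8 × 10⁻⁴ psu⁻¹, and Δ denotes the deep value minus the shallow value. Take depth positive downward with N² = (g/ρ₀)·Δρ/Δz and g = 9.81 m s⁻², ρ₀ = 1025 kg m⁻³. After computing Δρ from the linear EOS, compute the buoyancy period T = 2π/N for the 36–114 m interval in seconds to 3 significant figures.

326 s

ΔT = +1.5 K, ΔS = +4.09 psu (deep − shallow).
Δρ/ρ₀ = −αΔT + βΔS = -2.40 × 10⁻⁴ + 3.1902 × 10⁻³ = 2.9502 × 10⁻³, so Δρ ≈ 3.024 kg m⁻³.
N² = (g/ρ₀)·Δρ/Δz = g·(Δρ/ρ₀)/Δz = 9.81 × 2.9502 × 10⁻³ / 78 = 3.7104 × 10⁻⁴ s⁻².
N = √(3.7104 × 10⁻⁴) = 0.019262 rad s⁻¹ → T = 2π/N = 326.20 s ≈ 326 s.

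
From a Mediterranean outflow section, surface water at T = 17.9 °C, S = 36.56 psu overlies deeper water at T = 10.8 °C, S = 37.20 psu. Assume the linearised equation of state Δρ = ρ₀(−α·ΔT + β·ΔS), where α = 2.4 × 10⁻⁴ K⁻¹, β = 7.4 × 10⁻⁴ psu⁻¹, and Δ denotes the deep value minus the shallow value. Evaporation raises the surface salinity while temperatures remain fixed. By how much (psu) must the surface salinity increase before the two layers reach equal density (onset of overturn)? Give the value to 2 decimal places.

Neutral buoyancy requires −α(T_deep − T_surf) + β(S_deep − S_surf′) = 0.
S_surf′ = S_deep − (α/β)·ΔT = 37.20 − (2.4 × 10⁻⁴/7.4 × 10⁻⁴)·(-7.1) = 39.5027 psu.
Increase required: 39.5027 − 36.56 = 2.9427 psu.

2.94 psu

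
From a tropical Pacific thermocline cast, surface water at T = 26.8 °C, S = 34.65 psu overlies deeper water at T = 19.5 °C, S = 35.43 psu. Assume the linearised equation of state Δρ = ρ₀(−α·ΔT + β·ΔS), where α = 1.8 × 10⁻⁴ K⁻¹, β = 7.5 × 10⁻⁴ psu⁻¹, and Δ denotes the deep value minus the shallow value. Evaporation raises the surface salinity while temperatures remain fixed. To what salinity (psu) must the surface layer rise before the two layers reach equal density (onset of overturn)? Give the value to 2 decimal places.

37.18 psu

Neutral buoyancy requires −α(T_deep − T_surf) + β(S_deep − S_surf′) = 0.
S_surf′ = S_deep − (α/β)·ΔT = 35.43 − (1.8 × 10⁻⁴/7.5 × 10⁻⁴)·(-7.3) = 37.1820 psu.
Increase required: 37.1820 − 34.65 = 2.5320 psu.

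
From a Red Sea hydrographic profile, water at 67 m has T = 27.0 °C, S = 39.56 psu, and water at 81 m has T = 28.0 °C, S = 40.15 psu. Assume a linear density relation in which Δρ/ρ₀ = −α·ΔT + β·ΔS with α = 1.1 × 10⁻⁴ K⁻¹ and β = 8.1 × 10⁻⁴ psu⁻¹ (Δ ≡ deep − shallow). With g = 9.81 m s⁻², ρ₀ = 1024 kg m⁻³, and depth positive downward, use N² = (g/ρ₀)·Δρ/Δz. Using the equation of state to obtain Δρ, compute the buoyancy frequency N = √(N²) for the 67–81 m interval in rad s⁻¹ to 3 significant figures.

ΔT = +1.0 K, ΔS = +0.59 psu (deep − shallow).
Δρ/ρ₀ = −αΔT + βΔS = -1.10 × 10⁻⁴ + 4.779 × 10⁻⁴ = 3.679 × 10⁻⁴, so Δρ ≈ 0.3767 kg m⁻³.
N² = (g/ρ₀)·Δρ/Δz = g·(Δρ/ρ₀)/Δz = 9.81 × 3.679 × 10⁻⁴ / 14 = 2.5779 × 10⁻⁴ s⁻².
N = √(2.5779 × 10⁻⁴) = 0.016056 rad s⁻¹ ≈ 0.0161 rad s⁻¹.

0.0161 rad s⁻¹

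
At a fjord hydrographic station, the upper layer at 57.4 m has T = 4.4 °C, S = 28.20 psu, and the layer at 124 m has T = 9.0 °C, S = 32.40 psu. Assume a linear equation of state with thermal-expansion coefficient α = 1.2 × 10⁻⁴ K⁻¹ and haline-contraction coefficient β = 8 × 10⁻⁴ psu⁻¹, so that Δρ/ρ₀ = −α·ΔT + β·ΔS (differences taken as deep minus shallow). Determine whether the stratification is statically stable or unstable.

stable

ΔT = 9.0 − 4.4 = +4.6 K and ΔS = 32.40 − 28.20 = +4.20 psu (deep − shallow).
−αΔT = -5.52 × 10⁻⁴; βΔS = 3.36 × 10⁻³; sum Δρ/ρ₀ = 2.808 × 10⁻³.
Δρ/ρ₀ > 0, so Δρ > 0: deeper water is denser → statically stable.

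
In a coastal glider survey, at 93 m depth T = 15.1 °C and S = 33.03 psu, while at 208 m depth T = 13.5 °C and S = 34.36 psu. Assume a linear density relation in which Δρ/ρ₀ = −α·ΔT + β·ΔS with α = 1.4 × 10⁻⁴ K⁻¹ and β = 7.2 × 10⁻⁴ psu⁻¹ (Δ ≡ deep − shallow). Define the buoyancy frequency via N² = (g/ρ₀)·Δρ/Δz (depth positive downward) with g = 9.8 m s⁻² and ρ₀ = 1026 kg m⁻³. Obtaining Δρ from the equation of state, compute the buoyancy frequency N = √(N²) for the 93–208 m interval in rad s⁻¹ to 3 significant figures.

0.0100 rad s⁻¹

ΔT = -1.6 K, ΔS = +1.33 psu (deep − shallow).
Δρ/ρ₀ = −αΔT + βΔS = 2.24 × 10⁻⁴ + 9.576 × 10⁻⁴ = 1.1816 × 10⁻³, so Δρ ≈ 1.212 kg m⁻³.
N² = (g/ρ₀)·Δρ/Δz = g·(Δρ/ρ₀)/Δz = 9.8 × 1.1816 × 10⁻³ / 115 = 1.0069 × 10⁻⁴ s⁻².
N = √(1.0069 × 10⁻⁴) = 0.010034 rad s⁻¹ ≈ 0.0100 rad s⁻¹.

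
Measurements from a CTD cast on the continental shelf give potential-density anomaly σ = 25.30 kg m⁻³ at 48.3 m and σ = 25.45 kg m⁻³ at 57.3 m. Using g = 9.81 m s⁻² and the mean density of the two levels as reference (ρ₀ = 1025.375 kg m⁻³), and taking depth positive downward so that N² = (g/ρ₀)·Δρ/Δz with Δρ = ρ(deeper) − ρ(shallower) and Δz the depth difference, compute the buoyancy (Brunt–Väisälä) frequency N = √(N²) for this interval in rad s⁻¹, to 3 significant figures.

Δρ = 1025.45 − 1025.30 = 0.15 kg m⁻³ over Δz = 57.3 − 48.3 = 9 m.
N² = (9.81/1025.375) × (0.15/9) = 1.5945 × 10⁻⁴ s⁻².
N = √(1.5945 × 10⁻⁴) = 0.012627 rad s⁻¹ ≈ 0.0126 rad s⁻¹.
A positive N² confirms static stability across the interval.

0.0126 rad s⁻¹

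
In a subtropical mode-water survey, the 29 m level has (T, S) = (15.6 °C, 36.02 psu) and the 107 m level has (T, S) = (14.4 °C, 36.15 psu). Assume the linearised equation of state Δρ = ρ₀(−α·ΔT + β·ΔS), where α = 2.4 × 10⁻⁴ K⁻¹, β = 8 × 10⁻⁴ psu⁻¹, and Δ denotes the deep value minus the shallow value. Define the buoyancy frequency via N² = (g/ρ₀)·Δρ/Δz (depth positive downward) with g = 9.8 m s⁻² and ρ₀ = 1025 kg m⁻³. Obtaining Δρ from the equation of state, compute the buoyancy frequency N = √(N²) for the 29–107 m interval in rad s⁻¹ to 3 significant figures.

7.02 × 10⁻³ rad s⁻¹

ΔT = -1.2 K, ΔS = +0.13 psu (deep − shallow).
Δρ/ρ₀ = −αΔT + βΔS = 2.88 × 10⁻⁴ + 1.04 × 10⁻⁴ = 3.92 × 10⁻⁴, so Δρ ≈ 0.4018 kg m⁻³.
N² = (g/ρ₀)·Δρ/Δz = g·(Δρ/ρ₀)/Δz = 9.8 × 3.92 × 10⁻⁴ / 78 = 4.9251 × 10⁻⁵ s⁻².
N = √(4.9251 × 10⁻⁵) = 7.0179 × 10⁻³ rad s⁻¹ ≈ 7.02 × 10⁻³ rad s⁻¹.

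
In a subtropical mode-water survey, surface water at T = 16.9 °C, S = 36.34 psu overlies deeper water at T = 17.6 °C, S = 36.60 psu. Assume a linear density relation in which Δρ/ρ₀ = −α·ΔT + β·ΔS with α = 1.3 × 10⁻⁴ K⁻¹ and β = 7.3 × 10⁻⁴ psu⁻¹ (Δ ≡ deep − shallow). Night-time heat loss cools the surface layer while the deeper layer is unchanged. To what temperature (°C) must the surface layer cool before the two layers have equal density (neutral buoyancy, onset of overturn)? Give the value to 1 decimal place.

16.1 °C

Neutral buoyancy requires Δρ = 0, i.e. −α(T_deep − T_surf′) + β(S_deep − S_surf) = 0.
T_surf′ = T_deep − (β/α)·ΔS = 17.6 − (7.3 × 10⁻⁴/1.3 × 10⁻⁴)·(+0.26) = 16.140 °C.
Cooling required: 16.9 − (16.140) = 0.760 °C.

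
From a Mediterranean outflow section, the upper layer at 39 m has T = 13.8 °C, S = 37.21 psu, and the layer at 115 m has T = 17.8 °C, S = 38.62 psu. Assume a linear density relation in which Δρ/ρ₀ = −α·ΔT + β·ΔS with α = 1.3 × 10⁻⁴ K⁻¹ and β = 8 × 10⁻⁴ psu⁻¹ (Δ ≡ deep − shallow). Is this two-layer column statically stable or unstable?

ΔT = 17.8 − 13.8 = +4.0 K and ΔS = 38.62 − 37.21 = +1.41 psu (deep − shallow).
−αΔT = -5.20 × 10⁻⁴; βΔS = 1.128 × 10⁻³; sum Δρ/ρ₀ = 6.08 × 10⁻⁴.
Δρ/ρ₀ > 0, so Δρ > 0: deeper water is denser → statically stable.

stable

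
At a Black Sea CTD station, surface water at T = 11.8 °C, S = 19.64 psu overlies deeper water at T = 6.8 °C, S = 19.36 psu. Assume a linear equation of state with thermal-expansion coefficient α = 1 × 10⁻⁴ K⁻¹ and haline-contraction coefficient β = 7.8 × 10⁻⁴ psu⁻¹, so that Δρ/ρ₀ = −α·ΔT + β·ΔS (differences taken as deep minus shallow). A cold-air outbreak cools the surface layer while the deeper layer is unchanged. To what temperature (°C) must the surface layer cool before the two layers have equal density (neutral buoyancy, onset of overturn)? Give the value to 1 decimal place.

Neutral buoyancy requires Δρ = 0, i.e. −α(T_deep − T_surf′) + β(S_deep − S_surf) = 0.
T_surf′ = T_deep − (β/α)·ΔS = 6.8 − (7.8 × 10⁻⁴/1 × 10⁻⁴)·(-0.28) = 8.984 °C.
Cooling required: 11.8 − (8.984) = 2.816 °C.

9.0 °C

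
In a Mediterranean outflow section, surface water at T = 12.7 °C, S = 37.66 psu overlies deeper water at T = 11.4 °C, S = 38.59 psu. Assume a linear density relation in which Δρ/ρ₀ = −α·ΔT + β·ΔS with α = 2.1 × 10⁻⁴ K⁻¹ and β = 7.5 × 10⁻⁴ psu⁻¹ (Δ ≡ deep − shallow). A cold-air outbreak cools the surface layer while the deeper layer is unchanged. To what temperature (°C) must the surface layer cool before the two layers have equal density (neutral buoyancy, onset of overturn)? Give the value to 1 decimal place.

Neutral buoyancy requires Δρ = 0, i.e. −α(T_deep − T_surf′) + β(S_deep − S_surf) = 0.
T_surf′ = T_deep − (β/α)·ΔS = 11.4 − (7.5 × 10⁻⁴/2.1 × 10⁻⁴)·(+0.93) = 8.079 °C.
Cooling required: 12.7 − (8.079) = 4.621 °C.

8.1 °C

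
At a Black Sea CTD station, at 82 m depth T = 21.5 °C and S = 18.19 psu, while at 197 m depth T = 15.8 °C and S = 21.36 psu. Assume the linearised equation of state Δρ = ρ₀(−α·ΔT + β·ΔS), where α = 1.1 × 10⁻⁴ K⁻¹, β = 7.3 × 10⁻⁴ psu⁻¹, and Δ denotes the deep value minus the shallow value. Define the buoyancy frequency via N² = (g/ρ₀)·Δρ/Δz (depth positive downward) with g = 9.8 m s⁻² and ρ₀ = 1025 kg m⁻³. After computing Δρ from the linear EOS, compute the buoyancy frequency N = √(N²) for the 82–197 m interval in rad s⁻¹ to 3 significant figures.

0.0158 rad s⁻¹

ΔT = -5.7 K, ΔS = +3.17 psu (deep − shallow).
Δρ/ρ₀ = −αΔT + βΔS = 6.27 × 10⁻⁴ + 2.3141 × 10⁻³ = 2.9411 × 10⁻³, so Δρ ≈ 3.015 kg m⁻³.
N² = (g/ρ₀)·Δρ/Δz = g·(Δρ/ρ₀)/Δz = 9.8 × 2.9411 × 10⁻³ / 115 = 2.5063 × 10⁻⁴ s⁻².
N = √(2.5063 × 10⁻⁴) = 0.015831 rad s⁻¹ ≈ 0.0158 rad s⁻¹.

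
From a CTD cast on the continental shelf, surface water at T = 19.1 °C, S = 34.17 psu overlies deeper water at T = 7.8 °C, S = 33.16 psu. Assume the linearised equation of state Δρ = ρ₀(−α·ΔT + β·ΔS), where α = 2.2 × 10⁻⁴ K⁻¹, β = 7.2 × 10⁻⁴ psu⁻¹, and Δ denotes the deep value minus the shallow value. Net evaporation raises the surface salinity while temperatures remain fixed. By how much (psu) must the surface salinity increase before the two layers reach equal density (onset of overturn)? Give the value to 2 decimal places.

2.44 psu

Neutral buoyancy requires −α(T_deep − T_surf) + β(S_deep − S_surf′) = 0.
S_surf′ = S_deep − (α/β)·ΔT = 33.16 − (2.2 × 10⁻⁴/7.2 × 10⁻⁴)·(-11.3) = 36.6128 psu.
Increase required: 36.6128 − 34.17 = 2.4428 psu.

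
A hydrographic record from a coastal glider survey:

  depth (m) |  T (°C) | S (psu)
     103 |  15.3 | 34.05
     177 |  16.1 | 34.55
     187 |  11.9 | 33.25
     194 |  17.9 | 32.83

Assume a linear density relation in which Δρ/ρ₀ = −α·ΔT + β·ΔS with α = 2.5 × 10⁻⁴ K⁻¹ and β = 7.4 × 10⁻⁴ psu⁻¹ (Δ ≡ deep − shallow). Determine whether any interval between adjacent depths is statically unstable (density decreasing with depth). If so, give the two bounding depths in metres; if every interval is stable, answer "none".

187–194 m

Evaluate Δρ/ρ₀ = −αΔT + βΔS across each adjacent pair:
  103–177 m: −αΔT+βΔS = −(2.5 × 10⁻⁴)(+0.8)+(7.4 × 10⁻⁴)(+0.50) = 1.7 × 10⁻⁴ → stable
  177–187 m: −αΔT+βΔS = −(2.5 × 10⁻⁴)(-4.2)+(7.4 × 10⁻⁴)(-1.30) = 8.8 × 10⁻⁵ → stable
  187–194 m: −αΔT+βΔS = −(2.5 × 10⁻⁴)(+6.0)+(7.4 × 10⁻⁴)(-0.42) = -1.8 × 10⁻³ → UNSTABLE
The 187–194 m interval has Δρ < 0: lighter water underlies denser water.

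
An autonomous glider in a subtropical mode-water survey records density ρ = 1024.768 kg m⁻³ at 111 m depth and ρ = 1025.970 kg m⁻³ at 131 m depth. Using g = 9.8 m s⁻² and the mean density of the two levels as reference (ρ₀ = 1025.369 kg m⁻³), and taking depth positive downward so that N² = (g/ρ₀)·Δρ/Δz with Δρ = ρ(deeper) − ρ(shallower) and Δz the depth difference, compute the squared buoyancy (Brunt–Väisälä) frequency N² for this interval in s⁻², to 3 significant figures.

Δρ = 1025.970 − 1024.768 = 1.202 kg m⁻³ over Δz = 131 − 111 = 20 m.
N² = (9.8/1025.369) × (1.202/20) = 5.7441 × 10⁻⁴ s⁻² ≈ 5.74 × 10⁻⁴ s⁻².

5.74 × 10⁻⁴ s⁻²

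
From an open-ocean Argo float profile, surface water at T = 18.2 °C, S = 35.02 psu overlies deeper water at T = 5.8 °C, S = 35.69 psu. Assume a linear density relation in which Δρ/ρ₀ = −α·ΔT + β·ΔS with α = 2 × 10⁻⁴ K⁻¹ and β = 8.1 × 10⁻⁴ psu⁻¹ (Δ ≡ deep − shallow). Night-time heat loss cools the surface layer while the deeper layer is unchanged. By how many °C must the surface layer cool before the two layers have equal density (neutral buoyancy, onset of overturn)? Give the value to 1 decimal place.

15.1 °C

Neutral buoyancy requires Δρ = 0, i.e. −α(T_deep − T_surf′) + β(S_deep − S_surf) = 0.
T_surf′ = T_deep − (β/α)·ΔS = 5.8 − (8.1 × 10⁻⁴/2 × 10⁻⁴)·(+0.67) = 3.086 °C.
Cooling required: 18.2 − (3.086) = 15.114 °C.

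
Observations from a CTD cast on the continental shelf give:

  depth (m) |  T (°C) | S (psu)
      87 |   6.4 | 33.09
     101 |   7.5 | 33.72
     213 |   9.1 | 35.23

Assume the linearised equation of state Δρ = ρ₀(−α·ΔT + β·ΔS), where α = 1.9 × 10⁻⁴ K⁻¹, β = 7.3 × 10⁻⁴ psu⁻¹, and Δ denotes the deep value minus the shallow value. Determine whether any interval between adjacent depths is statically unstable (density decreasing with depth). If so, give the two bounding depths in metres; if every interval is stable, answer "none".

Evaluate Δρ/ρ₀ = −αΔT + βΔS across each adjacent pair:
  87–101 m: −αΔT+βΔS = −(1.9 × 10⁻⁴)(+1.1)+(7.3 × 10⁻⁴)(+0.63) = 2.5 × 10⁻⁴ → stable
  101–213 m: −αΔT+βΔS = −(1.9 × 10⁻⁴)(+1.6)+(7.3 × 10⁻⁴)(+1.51) = 8.0 × 10⁻⁴ → stable
Every interval has Δρ > 0: the column is stably stratified throughout.

none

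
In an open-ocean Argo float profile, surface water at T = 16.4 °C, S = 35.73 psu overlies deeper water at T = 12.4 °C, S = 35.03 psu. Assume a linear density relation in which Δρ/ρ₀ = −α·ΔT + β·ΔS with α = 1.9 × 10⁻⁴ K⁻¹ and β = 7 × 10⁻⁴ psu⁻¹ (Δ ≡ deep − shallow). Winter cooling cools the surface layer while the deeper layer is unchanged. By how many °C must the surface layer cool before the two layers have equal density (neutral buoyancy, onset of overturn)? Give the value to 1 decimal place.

1.4 °C

Neutral buoyancy requires Δρ = 0, i.e. −α(T_deep − T_surf′) + β(S_deep − S_surf) = 0.
T_surf′ = T_deep − (β/α)·ΔS = 12.4 − (7 × 10⁻⁴/1.9 × 10⁻⁴)·(-0.70) = 14.979 °C.
Cooling required: 16.4 − (14.979) = 1.421 °C.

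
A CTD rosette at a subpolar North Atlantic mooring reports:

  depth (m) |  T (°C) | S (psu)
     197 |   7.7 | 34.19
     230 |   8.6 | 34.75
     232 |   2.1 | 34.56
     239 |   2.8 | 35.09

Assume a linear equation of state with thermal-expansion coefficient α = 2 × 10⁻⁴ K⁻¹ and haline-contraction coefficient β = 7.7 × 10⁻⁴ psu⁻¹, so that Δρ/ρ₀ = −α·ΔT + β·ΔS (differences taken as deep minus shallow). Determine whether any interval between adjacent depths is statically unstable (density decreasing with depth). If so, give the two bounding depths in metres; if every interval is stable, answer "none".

Evaluate Δρ/ρ₀ = −αΔT + βΔS across each adjacent pair:
  197–230 m: −αΔT+βΔS = −(2 × 10⁻⁴)(+0.9)+(7.7 × 10⁻⁴)(+0.56) = 2.5 × 10⁻⁴ → stable
  230–232 m: −αΔT+βΔS = −(2 × 10⁻⁴)(-6.5)+(7.7 × 10⁻⁴)(-0.19) = 1.2 × 10⁻³ → stable
  232–239 m: −αΔT+βΔS = −(2 × 10⁻⁴)(+0.7)+(7.7 × 10⁻⁴)(+0.53) = 2.7 × 10⁻⁴ → stable
Every interval has Δρ > 0: the column is stably stratified throughout.

none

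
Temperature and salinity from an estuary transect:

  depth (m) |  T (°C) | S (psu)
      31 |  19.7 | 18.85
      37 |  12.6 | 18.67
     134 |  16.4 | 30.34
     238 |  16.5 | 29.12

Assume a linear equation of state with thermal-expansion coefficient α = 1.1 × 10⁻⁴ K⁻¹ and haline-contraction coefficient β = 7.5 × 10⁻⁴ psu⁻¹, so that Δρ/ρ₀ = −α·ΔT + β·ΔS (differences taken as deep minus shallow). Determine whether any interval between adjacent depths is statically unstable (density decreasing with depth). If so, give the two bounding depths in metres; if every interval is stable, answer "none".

134–238 m

Evaluate Δρ/ρ₀ = −αΔT + βΔS across each adjacent pair:
  31–37 m: −αΔT+βΔS = −(1.1 × 10⁻⁴)(-7.1)+(7.5 × 10⁻⁴)(-0.18) = 6.5 × 10⁻⁴ → stable
  37–134 m: −αΔT+βΔS = −(1.1 × 10⁻⁴)(+3.8)+(7.5 × 10⁻⁴)(+11.67) = 8.3 × 10⁻³ → stable
  134–238 m: −αΔT+βΔS = −(1.1 × 10⁻⁴)(+0.1)+(7.5 × 10⁻⁴)(-1.22) = -9.3 × 10⁻⁴ → UNSTABLE
The 134–238 m interval has Δρ < 0: lighter water underlies denser water.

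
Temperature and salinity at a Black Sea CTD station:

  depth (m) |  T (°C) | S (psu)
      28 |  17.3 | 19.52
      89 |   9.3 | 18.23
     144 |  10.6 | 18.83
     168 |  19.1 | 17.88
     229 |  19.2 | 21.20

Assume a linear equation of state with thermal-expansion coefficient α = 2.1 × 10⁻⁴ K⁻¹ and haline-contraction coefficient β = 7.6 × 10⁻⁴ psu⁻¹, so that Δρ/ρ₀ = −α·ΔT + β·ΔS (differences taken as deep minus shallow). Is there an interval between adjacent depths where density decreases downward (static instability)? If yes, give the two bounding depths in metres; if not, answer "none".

144–168 m

Evaluate Δρ/ρ₀ = −αΔT + βΔS across each adjacent pair:
  28–89 m: −αΔT+βΔS = −(2.1 × 10⁻⁴)(-8.0)+(7.6 × 10⁻⁴)(-1.29) = 7.0 × 10⁻⁴ → stable
  89–144 m: −αΔT+βΔS = −(2.1 × 10⁻⁴)(+1.3)+(7.6 × 10⁻⁴)(+0.60) = 1.8 × 10⁻⁴ → stable
  144–168 m: −αΔT+βΔS = −(2.1 × 10⁻⁴)(+8.5)+(7.6 × 10⁻⁴)(-0.95) = -2.5 × 10⁻³ → UNSTABLE
  168–229 m: −αΔT+βΔS = −(2.1 × 10⁻⁴)(+0.1)+(7.6 × 10⁻⁴)(+3.32) = 2.5 × 10⁻³ → stable
The 144–168 m interval has Δρ < 0: lighter water underlies denser water.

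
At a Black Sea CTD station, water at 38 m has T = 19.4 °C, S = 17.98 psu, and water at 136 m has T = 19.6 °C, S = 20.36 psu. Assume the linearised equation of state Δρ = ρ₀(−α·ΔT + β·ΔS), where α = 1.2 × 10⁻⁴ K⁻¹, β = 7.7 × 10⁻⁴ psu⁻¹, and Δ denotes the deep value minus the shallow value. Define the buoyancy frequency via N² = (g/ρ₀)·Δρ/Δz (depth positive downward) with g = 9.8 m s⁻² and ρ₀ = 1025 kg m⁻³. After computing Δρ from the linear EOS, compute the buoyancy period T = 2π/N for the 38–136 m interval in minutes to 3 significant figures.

7.79 min

ΔT = +0.2 K, ΔS = +2.38 psu (deep − shallow).
Δρ/ρ₀ = −αΔT + βΔS = -2.40 × 10⁻⁵ + 1.8326 × 10⁻³ = 1.8086 × 10⁻³, so Δρ ≈ 1.854 kg m⁻³.
N² = (g/ρ₀)·Δρ/Δz = g·(Δρ/ρ₀)/Δz = 9.8 × 1.8086 × 10⁻³ / 98 = 1.8086 × 10⁻⁴ s⁻².
N = √(1.8086 × 10⁻⁴) = 0.013448 rad s⁻¹ → T = 2π/N = 467.22 s = 7.7870 min ≈ 7.79 min.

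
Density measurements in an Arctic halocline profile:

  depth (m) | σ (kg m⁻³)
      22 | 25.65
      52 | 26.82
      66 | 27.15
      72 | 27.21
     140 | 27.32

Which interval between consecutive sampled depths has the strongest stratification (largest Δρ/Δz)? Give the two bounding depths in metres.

Compute the density gradient over each adjacent pair:
  22–52 m: Δρ/Δz = 1.17/30 = 0.039 kg m⁻⁴
  52–66 m: Δρ/Δz = 0.33/14 = 0.024 kg m⁻⁴
  66–72 m: Δρ/Δz = 0.06/6 = 0.010 kg m⁻⁴
  72–140 m: Δρ/Δz = 0.11/68 = 1.6 × 10⁻³ kg m⁻⁴
The largest gradient is in the 22–52 m interval — the pycnocline.

22–52 m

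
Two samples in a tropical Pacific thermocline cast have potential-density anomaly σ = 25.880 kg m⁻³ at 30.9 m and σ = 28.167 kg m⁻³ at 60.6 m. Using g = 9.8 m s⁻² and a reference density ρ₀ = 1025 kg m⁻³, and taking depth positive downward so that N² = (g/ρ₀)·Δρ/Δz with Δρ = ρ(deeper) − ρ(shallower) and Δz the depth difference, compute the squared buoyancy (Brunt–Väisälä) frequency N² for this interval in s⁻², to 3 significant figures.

7.36 × 10⁻⁴ s⁻²

Δρ = 1028.167 − 1025.880 = 2.287 kg m⁻³ over Δz = 60.6 − 30.9 = 29.7 m.
N² = (9.8/1025) × (2.287/29.7) = 7.3623 × 10⁻⁴ s⁻² ≈ 7.36 × 10⁻⁴ s⁻².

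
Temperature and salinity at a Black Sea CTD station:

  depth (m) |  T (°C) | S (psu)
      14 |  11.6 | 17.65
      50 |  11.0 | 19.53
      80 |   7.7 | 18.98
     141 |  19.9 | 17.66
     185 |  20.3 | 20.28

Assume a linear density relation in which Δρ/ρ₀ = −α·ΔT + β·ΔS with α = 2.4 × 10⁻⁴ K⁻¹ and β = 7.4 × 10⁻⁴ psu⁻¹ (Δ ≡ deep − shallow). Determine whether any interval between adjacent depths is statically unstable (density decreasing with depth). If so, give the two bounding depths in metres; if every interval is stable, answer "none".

80–141 m

Evaluate Δρ/ρ₀ = −αΔT + βΔS across each adjacent pair:
  14–50 m: −αΔT+βΔS = −(2.4 × 10⁻⁴)(-0.6)+(7.4 × 10⁻⁴)(+1.88) = 1.5 × 10⁻³ → stable
  50–80 m: −αΔT+βΔS = −(2.4 × 10⁻⁴)(-3.3)+(7.4 × 10⁻⁴)(-0.55) = 3.8 × 10⁻⁴ → stable
  80–141 m: −αΔT+βΔS = −(2.4 × 10⁻⁴)(+12.2)+(7.4 × 10⁻⁴)(-1.32) = -3.9 × 10⁻³ → UNSTABLE
  141–185 m: −αΔT+βΔS = −(2.4 × 10⁻⁴)(+0.4)+(7.4 × 10⁻⁴)(+2.62) = 1.8 × 10⁻³ → stable
The 80–141 m interval has Δρ < 0: lighter water underlies denser water.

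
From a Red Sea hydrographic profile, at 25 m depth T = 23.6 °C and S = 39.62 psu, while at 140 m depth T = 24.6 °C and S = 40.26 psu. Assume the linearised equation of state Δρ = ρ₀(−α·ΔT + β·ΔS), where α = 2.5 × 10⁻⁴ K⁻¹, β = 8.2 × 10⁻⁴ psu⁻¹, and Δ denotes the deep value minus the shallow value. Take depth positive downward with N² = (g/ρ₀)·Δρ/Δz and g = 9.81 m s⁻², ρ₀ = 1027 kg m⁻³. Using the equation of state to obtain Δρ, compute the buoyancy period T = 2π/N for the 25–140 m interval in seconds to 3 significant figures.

ΔT = +1.0 K, ΔS = +0.64 psu (deep − shallow).
Δρ/ρ₀ = −αΔT + βΔS = -2.50 × 10⁻⁴ + 5.248 × 10⁻⁴ = 2.748 × 10⁻⁴, so Δρ ≈ 0.2822 kg m⁻³.
N² = (g/ρ₀)·Δρ/Δz = g·(Δρ/ρ₀)/Δz = 9.81 × 2.748 × 10⁻⁴ / 115 = 2.3442 × 10⁻⁵ s⁻².
N = √(2.3442 × 10⁻⁵) = 4.8417 × 10⁻³ rad s⁻¹ → T = 2π/N = 1.2977 × 10³ s ≈ 1.30 × 10³ s.

1.30 × 10³ s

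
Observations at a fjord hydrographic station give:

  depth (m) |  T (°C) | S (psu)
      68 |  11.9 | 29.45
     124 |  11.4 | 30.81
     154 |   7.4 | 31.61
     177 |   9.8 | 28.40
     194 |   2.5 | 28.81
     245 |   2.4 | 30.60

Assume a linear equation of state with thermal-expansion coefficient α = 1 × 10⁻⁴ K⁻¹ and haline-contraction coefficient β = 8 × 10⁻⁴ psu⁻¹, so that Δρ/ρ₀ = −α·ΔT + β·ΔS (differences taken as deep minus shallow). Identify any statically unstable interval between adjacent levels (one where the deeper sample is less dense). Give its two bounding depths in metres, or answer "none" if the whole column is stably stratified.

154–177 m

Evaluate Δρ/ρ₀ = −αΔT + βΔS across each adjacent pair:
  68–124 m: −αΔT+βΔS = −(1 × 10⁻⁴)(-0.5)+(8 × 10⁻⁴)(+1.36) = 1.1 × 10⁻³ → stable
  124–154 m: −αΔT+βΔS = −(1 × 10⁻⁴)(-4.0)+(8 × 10⁻⁴)(+0.80) = 1.0 × 10⁻³ → stable
  154–177 m: −αΔT+βΔS = −(1 × 10⁻⁴)(+2.4)+(8 × 10⁻⁴)(-3.21) = -2.8 × 10⁻³ → UNSTABLE
  177–194 m: −αΔT+βΔS = −(1 × 10⁻⁴)(-7.3)+(8 × 10⁻⁴)(+0.41) = 1.1 × 10⁻³ → stable
  194–245 m: −αΔT+βΔS = −(1 × 10⁻⁴)(-0.1)+(8 × 10⁻⁴)(+1.79) = 1.4 × 10⁻³ → stable
The 154–177 m interval has Δρ < 0: lighter water underlies denser water.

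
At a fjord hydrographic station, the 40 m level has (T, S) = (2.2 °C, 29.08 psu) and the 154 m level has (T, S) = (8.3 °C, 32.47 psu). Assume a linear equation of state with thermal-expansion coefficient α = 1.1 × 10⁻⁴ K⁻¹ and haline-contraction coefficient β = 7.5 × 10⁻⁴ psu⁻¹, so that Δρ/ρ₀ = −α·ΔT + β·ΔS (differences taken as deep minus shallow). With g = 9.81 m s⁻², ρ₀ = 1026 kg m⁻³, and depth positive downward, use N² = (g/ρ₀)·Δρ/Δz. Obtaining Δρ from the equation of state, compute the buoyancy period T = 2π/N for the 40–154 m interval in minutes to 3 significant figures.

8.25 min

ΔT = +6.1 K, ΔS = +3.39 psu (deep − shallow).
Δρ/ρ₀ = −αΔT + βΔS = -6.71 × 10⁻⁴ + 2.5425 × 10⁻³ = 1.8715 × 10⁻³, so Δρ ≈ 1.920 kg m⁻³.
N² = (g/ρ₀)·Δρ/Δz = g·(Δρ/ρ₀)/Δz = 9.81 × 1.8715 × 10⁻³ / 114 = 1.6105 × 10⁻⁴ s⁻².
N = √(1.6105 × 10⁻⁴) = 0.012691 rad s⁻¹ → T = 2π/N = 495.09 s = 8.2515 min ≈ 8.25 min.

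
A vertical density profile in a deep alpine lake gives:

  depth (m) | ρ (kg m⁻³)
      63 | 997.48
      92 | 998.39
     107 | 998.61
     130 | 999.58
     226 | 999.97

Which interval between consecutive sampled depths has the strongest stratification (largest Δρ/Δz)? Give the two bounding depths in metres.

Compute the density gradient over each adjacent pair:
  63–92 m: Δρ/Δz = 0.91/29 = 0.031 kg m⁻⁴
  92–107 m: Δρ/Δz = 0.22/15 = 0.015 kg m⁻⁴
  107–130 m: Δρ/Δz = 0.97/23 = 0.042 kg m⁻⁴
  130–226 m: Δρ/Δz = 0.39/96 = 4.1 × 10⁻³ kg m⁻⁴
The largest gradient is in the 107–130 m interval — the pycnocline.

107–130 m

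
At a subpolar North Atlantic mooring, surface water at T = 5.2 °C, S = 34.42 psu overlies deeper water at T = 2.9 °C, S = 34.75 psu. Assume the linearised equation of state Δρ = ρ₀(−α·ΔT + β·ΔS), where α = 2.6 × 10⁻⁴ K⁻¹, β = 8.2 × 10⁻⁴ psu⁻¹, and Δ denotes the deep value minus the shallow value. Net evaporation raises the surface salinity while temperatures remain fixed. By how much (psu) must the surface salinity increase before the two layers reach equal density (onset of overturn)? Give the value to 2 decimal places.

Neutral buoyancy requires −α(T_deep − T_surf) + β(S_deep − S_surf′) = 0.
S_surf′ = S_deep − (α/β)·ΔT = 34.75 − (2.6 × 10⁻⁴/8.2 × 10⁻⁴)·(-2.3) = 35.4793 psu.
Increase required: 35.4793 − 34.42 = 1.0593 psu.

1.06 psu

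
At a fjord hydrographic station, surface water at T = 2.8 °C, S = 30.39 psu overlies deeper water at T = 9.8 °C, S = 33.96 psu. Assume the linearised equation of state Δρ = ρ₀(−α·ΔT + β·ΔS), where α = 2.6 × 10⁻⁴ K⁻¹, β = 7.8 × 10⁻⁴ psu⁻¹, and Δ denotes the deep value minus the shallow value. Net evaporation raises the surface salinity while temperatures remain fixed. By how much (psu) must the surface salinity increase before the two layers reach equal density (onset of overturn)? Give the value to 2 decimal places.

Neutral buoyancy requires −α(T_deep − T_surf) + β(S_deep − S_surf′) = 0.
S_surf′ = S_deep − (α/β)·ΔT = 33.96 − (2.6 × 10⁻⁴/7.8 × 10⁻⁴)·(+7.0) = 31.6267 psu.
Increase required: 31.6267 − 30.39 = 1.2367 psu.

1.24 psu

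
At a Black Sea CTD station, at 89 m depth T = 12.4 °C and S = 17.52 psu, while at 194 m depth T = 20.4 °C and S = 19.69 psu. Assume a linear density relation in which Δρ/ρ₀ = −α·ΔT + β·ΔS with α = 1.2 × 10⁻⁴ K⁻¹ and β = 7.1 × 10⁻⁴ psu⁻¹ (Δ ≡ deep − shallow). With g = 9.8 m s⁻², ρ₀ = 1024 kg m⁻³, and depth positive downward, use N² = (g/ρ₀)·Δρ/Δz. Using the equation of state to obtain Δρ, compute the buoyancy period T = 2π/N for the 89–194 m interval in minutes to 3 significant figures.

ΔT = +8.0 K, ΔS = +2.17 psu (deep − shallow).
Δρ/ρ₀ = −αΔT + βΔS = -9.60 × 10⁻⁴ + 1.5407 × 10⁻³ = 5.807 × 10⁻⁴, so Δρ ≈ 0.5946 kg m⁻³.
N² = (g/ρ₀)·Δρ/Δz = g·(Δρ/ρ₀)/Δz = 9.8 × 5.807 × 10⁻⁴ / 105 = 5.4199 × 10⁻⁵ s⁻².
N = √(5.4199 × 10⁻⁵) = 7.3620 × 10⁻³ rad s⁻¹ → T = 2π/N = 853.46 s = 14.224 min ≈ 14.2 min.

14.2 min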